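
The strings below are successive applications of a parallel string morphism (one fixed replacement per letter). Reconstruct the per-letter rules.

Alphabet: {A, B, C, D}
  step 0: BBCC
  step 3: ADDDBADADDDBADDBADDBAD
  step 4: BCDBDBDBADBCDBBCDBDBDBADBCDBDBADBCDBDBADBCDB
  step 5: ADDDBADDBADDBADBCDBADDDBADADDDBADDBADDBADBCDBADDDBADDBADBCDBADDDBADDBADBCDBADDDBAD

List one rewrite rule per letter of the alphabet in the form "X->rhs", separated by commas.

A->BC, B->AD, C->D, D->DB

  step 4 ⇒ step 5: BCDBDBDBADBCDBBCDBDBDBADBCDBDBADBCDBDBADBCDB ⇒ AD·D·DB·AD·DB·AD·DB·AD·BC·DB·AD·D·DB·AD·AD·D·DB·AD·DB·AD·DB·AD·BC·DB·AD·D·DB·AD·DB·AD·BC·DB·AD·D·DB·AD·DB·AD·BC·DB·AD·D·DB·AD
    A ↦ BC
    B ↦ AD
    C ↦ D
    D ↦ DB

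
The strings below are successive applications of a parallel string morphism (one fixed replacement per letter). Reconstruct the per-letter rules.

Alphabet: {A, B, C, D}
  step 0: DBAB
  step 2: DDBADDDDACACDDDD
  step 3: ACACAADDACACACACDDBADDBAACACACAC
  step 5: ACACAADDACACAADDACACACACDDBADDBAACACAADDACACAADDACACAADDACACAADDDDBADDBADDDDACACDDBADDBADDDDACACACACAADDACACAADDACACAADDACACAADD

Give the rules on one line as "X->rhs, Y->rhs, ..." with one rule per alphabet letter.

  step 2 ⇒ step 3: DDBADDDDACACDDDD ⇒ AC·AC·AA·DD·AC·AC·AC·AC·DD·BA·DD·BA·AC·AC·AC·AC
    A ↦ DD
    B ↦ AA
    C ↦ BA
    D ↦ AC

A->DD, B->AA, C->BA, D->AC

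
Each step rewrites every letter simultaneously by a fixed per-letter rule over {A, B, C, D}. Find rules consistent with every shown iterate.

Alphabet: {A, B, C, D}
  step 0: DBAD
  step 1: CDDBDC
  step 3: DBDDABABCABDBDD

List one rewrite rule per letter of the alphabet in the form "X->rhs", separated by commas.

A->DBD, B->D, C->AB, D->C

  step 0 ⇒ step 1: DBAD ⇒ C·D·DBD·C
    A ↦ DBD
    B ↦ D
    D ↦ C
    C ↦ AB  (constrained at step 1)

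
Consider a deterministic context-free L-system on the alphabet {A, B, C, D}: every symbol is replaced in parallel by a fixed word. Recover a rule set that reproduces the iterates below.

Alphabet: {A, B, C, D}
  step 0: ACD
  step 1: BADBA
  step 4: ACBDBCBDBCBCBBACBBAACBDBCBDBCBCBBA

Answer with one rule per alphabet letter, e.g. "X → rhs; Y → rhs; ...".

A->BA, B->CB, C->DB, D->A

  step 0 ⇒ step 1: ACD ⇒ BA·DB·A
    A ↦ BA
    C ↦ DB
    D ↦ A
    B ↦ CB  (constrained at step 1)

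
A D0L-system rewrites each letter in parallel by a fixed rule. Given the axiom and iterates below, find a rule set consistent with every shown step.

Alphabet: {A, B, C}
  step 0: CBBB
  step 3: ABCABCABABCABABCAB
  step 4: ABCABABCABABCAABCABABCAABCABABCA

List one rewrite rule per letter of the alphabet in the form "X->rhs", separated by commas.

A->ABC, B->A, C->B

  step 3 ⇒ step 4: ABCABCABABCABABCAB ⇒ ABC·A·B·ABC·A·B·ABC·A·ABC·A·B·ABC·A·ABC·A·B·ABC·A
    A ↦ ABC
    B ↦ A
    C ↦ B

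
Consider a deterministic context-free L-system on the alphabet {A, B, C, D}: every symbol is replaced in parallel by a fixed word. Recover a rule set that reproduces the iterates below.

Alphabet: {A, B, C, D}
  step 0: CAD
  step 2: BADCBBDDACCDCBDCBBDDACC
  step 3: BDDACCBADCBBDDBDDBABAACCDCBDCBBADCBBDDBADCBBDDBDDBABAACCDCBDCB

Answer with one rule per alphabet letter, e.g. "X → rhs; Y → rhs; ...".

  step 2 ⇒ step 3: BADCBBDDACCDCBDCBBDDACC ⇒ BDD·ACC·BA·DCB·BDD·BDD·BA·BA·ACC·DCB·DCB·BA·DCB·BDD·BA·DCB·BDD·BDD·BA·BA·ACC·DCB·DCB
    A ↦ ACC
    B ↦ BDD
    C ↦ DCB
    D ↦ BA

A->ACC, B->BDD, C->DCB, D->BA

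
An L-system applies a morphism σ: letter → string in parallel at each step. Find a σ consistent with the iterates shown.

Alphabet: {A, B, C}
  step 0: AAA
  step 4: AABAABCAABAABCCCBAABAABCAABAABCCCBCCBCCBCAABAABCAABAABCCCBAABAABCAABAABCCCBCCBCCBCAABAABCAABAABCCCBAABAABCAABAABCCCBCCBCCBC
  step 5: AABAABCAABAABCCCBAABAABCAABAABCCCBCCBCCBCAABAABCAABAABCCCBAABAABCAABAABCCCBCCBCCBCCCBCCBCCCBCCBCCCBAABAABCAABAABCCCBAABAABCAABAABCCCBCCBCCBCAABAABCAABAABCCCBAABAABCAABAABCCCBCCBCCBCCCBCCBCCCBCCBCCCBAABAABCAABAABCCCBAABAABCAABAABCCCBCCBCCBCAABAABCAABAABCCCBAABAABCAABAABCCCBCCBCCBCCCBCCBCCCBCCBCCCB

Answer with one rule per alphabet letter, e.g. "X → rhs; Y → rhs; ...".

  step 4 ⇒ step 5: AABAABCAABAABCCCBAABAABCAABAABCCCBCCBCCBCAABAABCAABAABCCCBAABAABCAABAABCCCBCCBCCBCAABAABCAABAABCCCBAABAABCAABAABCCCBCCBCCBC ⇒ AAB·AAB·C·AAB·AAB·C·CCB·AAB·AAB·C·AAB·AAB·C·CCB·CCB·CCB·C·AAB·AAB·C·AAB·AAB·C·CCB·AAB·AAB·C·AAB·AAB·C·CCB·CCB·CCB·C·CCB·CCB·C·CCB·CCB·C·CCB·AAB·AAB·C·AAB·AAB·C·CCB·AAB·AAB·C·AAB·AAB·C·CCB·CCB·CCB·C·AAB·AAB·C·AAB·AAB·C·CCB·AAB·AAB·C·AAB·AAB·C·CCB·CCB·CCB·C·CCB·CCB·C·CCB·CCB·C·CCB·AAB·AAB·C·AAB·AAB·C·CCB·AAB·AAB·C·AAB·AAB·C·CCB·CCB·CCB·C·AAB·AAB·C·AAB·AAB·C·CCB·AAB·AAB·C·AAB·AAB·C·CCB·CCB·CCB·C·CCB·CCB·C·CCB·CCB·C·CCB
    A ↦ AAB
    B ↦ C
    C ↦ CCB

A->AAB, B->C, C->CCB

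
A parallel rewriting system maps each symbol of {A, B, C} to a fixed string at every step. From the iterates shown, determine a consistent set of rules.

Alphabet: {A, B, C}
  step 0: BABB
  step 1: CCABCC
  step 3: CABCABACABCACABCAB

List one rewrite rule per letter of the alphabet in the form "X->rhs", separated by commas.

A->CAB, B->C, C->A

  step 0 ⇒ step 1: BABB ⇒ C·CAB·C·C
    A ↦ CAB
    B ↦ C
    C ↦ A  (constrained at step 1)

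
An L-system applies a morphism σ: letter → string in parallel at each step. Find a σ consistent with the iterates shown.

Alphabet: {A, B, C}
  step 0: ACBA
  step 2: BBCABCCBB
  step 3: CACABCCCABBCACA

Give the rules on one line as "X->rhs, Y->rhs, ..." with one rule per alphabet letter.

A->CC, B->CA, C->B

  step 2 ⇒ step 3: BBCABCCBB ⇒ CA·CA·B·CC·CA·B·B·CA·CA
    A ↦ CC
    B ↦ CA
    C ↦ B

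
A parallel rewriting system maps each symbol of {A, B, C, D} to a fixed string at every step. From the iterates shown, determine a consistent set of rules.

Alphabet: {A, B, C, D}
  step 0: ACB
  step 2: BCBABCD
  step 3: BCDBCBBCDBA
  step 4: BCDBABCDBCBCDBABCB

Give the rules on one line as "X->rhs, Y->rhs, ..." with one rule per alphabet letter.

  step 3 ⇒ step 4: BCDBCBBCDBA ⇒ BC·D·BA·BC·D·BC·BC·D·BA·BC·B
    A ↦ B
    B ↦ BC
    C ↦ D
    D ↦ BA

A->B, B->BC, C->D, D->BA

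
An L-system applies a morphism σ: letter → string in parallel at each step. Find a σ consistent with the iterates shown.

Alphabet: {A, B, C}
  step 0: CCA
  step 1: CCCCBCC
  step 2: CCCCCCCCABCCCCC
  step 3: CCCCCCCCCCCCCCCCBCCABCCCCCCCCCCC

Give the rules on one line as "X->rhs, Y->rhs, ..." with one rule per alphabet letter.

  step 2 ⇒ step 3: CCCCCCCCABCCCCC ⇒ CC·CC·CC·CC·CC·CC·CC·CC·BCC·ABC·CC·CC·CC·CC·CC
    A ↦ BCC
    B ↦ ABC
    C ↦ CC

A->BCC, B->ABC, C->CC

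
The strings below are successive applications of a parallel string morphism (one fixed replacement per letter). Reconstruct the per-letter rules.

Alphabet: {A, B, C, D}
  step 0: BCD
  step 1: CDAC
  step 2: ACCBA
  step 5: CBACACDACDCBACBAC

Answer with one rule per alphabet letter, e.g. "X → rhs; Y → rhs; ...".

  step 1 ⇒ step 2: CDAC ⇒ A·C·CB·A
    A ↦ CB
    C ↦ A
    D ↦ C
  step 0 ⇒ step 1: BCD ⇒ CD·A·C
    B ↦ CD

A->CB, B->CD, C->A, D->C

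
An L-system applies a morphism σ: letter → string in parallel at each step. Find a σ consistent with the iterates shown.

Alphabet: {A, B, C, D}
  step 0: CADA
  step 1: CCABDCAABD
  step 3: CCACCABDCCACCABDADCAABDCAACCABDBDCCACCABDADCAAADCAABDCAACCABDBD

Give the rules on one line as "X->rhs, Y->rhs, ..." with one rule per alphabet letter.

A->BD, B->AD, C->CCA, D->CAA

  step 0 ⇒ step 1: CADA ⇒ CCA·BD·CAA·BD
    A ↦ BD
    C ↦ CCA
    D ↦ CAA
    B ↦ AD  (constrained at step 1)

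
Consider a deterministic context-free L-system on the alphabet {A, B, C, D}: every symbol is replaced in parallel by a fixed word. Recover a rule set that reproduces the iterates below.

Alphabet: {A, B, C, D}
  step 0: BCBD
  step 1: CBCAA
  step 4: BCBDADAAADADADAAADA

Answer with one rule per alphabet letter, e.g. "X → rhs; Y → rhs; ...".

  step 0 ⇒ step 1: BCBD ⇒ C·B·C·AA
    B ↦ C
    C ↦ B
    D ↦ AA
    A ↦ DA  (constrained at step 1)

A->DA, B->C, C->B, D->AA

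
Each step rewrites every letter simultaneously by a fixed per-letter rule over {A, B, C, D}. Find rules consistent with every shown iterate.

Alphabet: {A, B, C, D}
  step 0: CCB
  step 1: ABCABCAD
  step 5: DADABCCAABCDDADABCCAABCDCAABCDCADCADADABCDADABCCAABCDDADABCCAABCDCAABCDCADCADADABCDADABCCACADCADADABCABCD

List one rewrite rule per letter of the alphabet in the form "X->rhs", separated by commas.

A->D, B->AD, C->ABC, D->CA

  step 0 ⇒ step 1: CCB ⇒ ABC·ABC·AD
    B ↦ AD
    C ↦ ABC
    A ↦ D  (constrained at step 1)
    D ↦ CA  (constrained at step 1)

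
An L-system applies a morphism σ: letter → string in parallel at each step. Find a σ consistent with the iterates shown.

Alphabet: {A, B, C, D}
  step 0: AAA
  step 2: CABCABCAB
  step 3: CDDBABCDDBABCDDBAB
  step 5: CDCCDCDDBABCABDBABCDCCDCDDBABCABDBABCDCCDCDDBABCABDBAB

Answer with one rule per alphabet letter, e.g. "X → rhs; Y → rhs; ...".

A->DB, B->AB, C->CD, D->C

  step 2 ⇒ step 3: CABCABCAB ⇒ CD·DB·AB·CD·DB·AB·CD·DB·AB
    A ↦ DB
    B ↦ AB
    C ↦ CD
    D ↦ C  (constrained at step 3)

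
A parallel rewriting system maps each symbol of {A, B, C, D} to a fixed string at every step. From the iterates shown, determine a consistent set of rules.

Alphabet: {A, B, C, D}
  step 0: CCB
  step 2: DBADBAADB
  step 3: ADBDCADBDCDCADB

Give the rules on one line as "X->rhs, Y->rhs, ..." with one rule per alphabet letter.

  step 2 ⇒ step 3: DBADBAADB ⇒ A·DB·DC·A·DB·DC·DC·A·DB
    A ↦ DC
    B ↦ DB
    D ↦ A
    C ↦ BD  (constrained at step 0)

A->DC, B->DB, C->BD, D->A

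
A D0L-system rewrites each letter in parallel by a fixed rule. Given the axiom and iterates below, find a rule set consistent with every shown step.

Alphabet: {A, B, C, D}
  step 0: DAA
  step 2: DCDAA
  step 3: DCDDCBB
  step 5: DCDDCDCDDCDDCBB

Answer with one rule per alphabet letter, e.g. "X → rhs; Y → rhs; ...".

  step 2 ⇒ step 3: DCDAA ⇒ DC·D·DC·B·B
    A ↦ B
    C ↦ D
    D ↦ DC
    B ↦ A  (constrained at step 3)

A->B, B->A, C->D, D->DC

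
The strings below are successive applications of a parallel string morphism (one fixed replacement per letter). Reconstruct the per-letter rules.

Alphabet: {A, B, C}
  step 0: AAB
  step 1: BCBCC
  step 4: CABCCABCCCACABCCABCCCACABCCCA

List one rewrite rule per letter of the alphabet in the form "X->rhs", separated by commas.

  step 0 ⇒ step 1: AAB ⇒ BC·BC·C
    A ↦ BC
    B ↦ C
    C ↦ CA  (constrained at step 1)

A->BC, B->C, C->CA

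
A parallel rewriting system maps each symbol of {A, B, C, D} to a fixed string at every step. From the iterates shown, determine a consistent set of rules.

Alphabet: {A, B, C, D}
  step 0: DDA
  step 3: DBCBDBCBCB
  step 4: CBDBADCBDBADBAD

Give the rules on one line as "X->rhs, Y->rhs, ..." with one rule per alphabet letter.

A->B, B->D, C->BA, D->CB

  step 3 ⇒ step 4: DBCBDBCBCB ⇒ CB·D·BA·D·CB·D·BA·D·BA·D
    B ↦ D
    C ↦ BA
    D ↦ CB
    A ↦ B  (constrained at step 0)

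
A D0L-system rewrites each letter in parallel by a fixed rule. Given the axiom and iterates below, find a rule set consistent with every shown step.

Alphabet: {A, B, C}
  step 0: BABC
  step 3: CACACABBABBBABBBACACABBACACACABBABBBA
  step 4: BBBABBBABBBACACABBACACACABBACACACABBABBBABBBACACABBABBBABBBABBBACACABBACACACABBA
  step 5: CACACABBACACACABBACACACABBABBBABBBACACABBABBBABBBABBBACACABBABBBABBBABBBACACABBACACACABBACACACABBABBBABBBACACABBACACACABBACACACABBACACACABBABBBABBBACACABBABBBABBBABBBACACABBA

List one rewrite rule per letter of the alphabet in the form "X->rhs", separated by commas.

  step 4 ⇒ step 5: BBBABBBABBBACACABBACACACABBACACACABBABBBABBBACACABBABBBABBBABBBACACABBACACACABBA ⇒ CA·CA·CA·BBA·CA·CA·CA·BBA·CA·CA·CA·BBA·B·BBA·B·BBA·CA·CA·BBA·B·BBA·B·BBA·B·BBA·CA·CA·BBA·B·BBA·B·BBA·B·BBA·CA·CA·BBA·CA·CA·CA·BBA·CA·CA·CA·BBA·B·BBA·B·BBA·CA·CA·BBA·CA·CA·CA·BBA·CA·CA·CA·BBA·CA·CA·CA·BBA·B·BBA·B·BBA·CA·CA·BBA·B·BBA·B·BBA·B·BBA·CA·CA·BBA
    A ↦ BBA
    B ↦ CA
    C ↦ B

A->BBA, B->CA, C->B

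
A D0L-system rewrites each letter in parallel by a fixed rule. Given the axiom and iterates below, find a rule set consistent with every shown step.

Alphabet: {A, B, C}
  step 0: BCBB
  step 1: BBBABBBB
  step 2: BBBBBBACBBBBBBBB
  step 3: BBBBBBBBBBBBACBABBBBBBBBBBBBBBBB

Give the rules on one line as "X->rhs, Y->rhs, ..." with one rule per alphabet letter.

A->AC, B->BB, C->BA

  step 2 ⇒ step 3: BBBBBBACBBBBBBBB ⇒ BB·BB·BB·BB·BB·BB·AC·BA·BB·BB·BB·BB·BB·BB·BB·BB
    A ↦ AC
    B ↦ BB
    C ↦ BA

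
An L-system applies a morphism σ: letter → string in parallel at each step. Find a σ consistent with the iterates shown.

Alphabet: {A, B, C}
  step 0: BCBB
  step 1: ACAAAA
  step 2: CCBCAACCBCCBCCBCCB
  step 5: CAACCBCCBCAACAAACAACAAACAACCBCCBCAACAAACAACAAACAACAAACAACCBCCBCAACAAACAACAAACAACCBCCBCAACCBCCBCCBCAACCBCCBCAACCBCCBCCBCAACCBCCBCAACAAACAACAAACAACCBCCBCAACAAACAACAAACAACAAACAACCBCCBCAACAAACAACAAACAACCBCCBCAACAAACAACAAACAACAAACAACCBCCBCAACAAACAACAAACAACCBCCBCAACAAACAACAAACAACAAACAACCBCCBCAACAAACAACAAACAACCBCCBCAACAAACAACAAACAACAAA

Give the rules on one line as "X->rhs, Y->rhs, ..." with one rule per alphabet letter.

A->CCB, B->A, C->CAA

  step 1 ⇒ step 2: ACAAAA ⇒ CCB·CAA·CCB·CCB·CCB·CCB
    A ↦ CCB
    C ↦ CAA
  step 0 ⇒ step 1: BCBB ⇒ A·CAA·A·A
    B ↦ A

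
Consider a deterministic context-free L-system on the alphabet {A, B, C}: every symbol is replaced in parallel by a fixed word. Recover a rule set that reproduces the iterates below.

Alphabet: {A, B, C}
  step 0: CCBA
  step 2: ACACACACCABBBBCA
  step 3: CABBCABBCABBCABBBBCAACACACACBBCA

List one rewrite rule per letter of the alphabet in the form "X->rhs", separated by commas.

  step 2 ⇒ step 3: ACACACACCABBBBCA ⇒ CA·BB·CA·BB·CA·BB·CA·BB·BB·CA·AC·AC·AC·AC·BB·CA
    A ↦ CA
    B ↦ AC
    C ↦ BB

A->CA, B->AC, C->BB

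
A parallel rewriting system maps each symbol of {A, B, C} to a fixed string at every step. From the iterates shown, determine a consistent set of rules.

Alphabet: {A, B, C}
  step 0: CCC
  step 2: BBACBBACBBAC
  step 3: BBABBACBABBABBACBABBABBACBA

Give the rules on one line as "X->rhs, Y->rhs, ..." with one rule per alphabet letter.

A->C, B->BBA, C->BA

  step 2 ⇒ step 3: BBACBBACBBAC ⇒ BBA·BBA·C·BA·BBA·BBA·C·BA·BBA·BBA·C·BA
    A ↦ C
    B ↦ BBA
    C ↦ BA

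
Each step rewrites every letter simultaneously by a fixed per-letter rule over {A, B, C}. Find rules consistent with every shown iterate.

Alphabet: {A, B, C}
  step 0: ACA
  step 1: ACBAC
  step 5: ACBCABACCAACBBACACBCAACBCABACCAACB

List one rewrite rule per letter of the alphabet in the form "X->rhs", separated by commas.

A->AC, B->CA, C->B

  step 0 ⇒ step 1: ACA ⇒ AC·B·AC
    A ↦ AC
    C ↦ B
    B ↦ CA  (constrained at step 1)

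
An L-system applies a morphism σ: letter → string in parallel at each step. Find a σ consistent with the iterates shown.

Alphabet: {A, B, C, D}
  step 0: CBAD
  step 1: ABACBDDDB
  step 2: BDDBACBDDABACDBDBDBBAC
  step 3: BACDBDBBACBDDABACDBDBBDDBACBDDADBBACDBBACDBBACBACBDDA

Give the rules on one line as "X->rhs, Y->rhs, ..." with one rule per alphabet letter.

A->BDD, B->BAC, C->A, D->DB

  step 2 ⇒ step 3: BDDBACBDDABACDBDBDBBAC ⇒ BAC·DB·DB·BAC·BDD·A·BAC·DB·DB·BDD·BAC·BDD·A·DB·BAC·DB·BAC·DB·BAC·BAC·BDD·A
    A ↦ BDD
    B ↦ BAC
    C ↦ A
    D ↦ DB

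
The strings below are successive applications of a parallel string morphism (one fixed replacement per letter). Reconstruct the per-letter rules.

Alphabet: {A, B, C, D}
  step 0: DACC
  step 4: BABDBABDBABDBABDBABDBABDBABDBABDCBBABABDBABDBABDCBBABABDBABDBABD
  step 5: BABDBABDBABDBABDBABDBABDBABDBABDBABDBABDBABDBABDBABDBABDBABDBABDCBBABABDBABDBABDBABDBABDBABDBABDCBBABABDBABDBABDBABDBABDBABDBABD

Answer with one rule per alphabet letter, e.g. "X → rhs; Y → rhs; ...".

A->BD, B->BA, C->CB, D->BD

  step 4 ⇒ step 5: BABDBABDBABDBABDBABDBABDBABDBABDCBBABABDBABDBABDCBBABABDBABDBABD ⇒ BA·BD·BA·BD·BA·BD·BA·BD·BA·BD·BA·BD·BA·BD·BA·BD·BA·BD·BA·BD·BA·BD·BA·BD·BA·BD·BA·BD·BA·BD·BA·BD·CB·BA·BA·BD·BA·BD·BA·BD·BA·BD·BA·BD·BA·BD·BA·BD·CB·BA·BA·BD·BA·BD·BA·BD·BA·BD·BA·BD·BA·BD·BA·BD
    A ↦ BD
    B ↦ BA
    C ↦ CB
    D ↦ BD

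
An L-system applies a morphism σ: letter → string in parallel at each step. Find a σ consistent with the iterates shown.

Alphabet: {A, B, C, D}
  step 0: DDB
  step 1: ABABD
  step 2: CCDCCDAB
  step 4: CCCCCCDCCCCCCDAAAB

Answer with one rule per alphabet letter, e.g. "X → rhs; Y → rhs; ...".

A->CC, B->D, C->A, D->AB

  step 1 ⇒ step 2: ABABD ⇒ CC·D·CC·D·AB
    A ↦ CC
    B ↦ D
    D ↦ AB
    C ↦ A  (constrained at step 2)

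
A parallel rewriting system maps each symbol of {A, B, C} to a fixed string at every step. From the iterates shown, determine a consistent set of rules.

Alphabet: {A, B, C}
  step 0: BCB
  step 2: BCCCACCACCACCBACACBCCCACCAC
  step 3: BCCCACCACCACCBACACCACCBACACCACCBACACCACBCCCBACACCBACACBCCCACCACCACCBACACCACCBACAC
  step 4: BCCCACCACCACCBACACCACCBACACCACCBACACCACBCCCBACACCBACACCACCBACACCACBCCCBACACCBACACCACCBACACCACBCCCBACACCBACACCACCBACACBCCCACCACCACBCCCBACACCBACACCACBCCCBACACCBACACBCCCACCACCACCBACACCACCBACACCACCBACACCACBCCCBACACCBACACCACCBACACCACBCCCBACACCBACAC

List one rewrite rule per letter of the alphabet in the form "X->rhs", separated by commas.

A->CBA, B->BCC, C->CAC

  step 3 ⇒ step 4: BCCCACCACCACCBACACCACCBACACCACCBACACCACBCCCBACACCBACACBCCCACCACCACCBACACCACCBACAC ⇒ BCC·CAC·CAC·CAC·CBA·CAC·CAC·CBA·CAC·CAC·CBA·CAC·CAC·BCC·CBA·CAC·CBA·CAC·CAC·CBA·CAC·CAC·BCC·CBA·CAC·CBA·CAC·CAC·CBA·CAC·CAC·BCC·CBA·CAC·CBA·CAC·CAC·CBA·CAC·BCC·CAC·CAC·CAC·BCC·CBA·CAC·CBA·CAC·CAC·BCC·CBA·CAC·CBA·CAC·BCC·CAC·CAC·CAC·CBA·CAC·CAC·CBA·CAC·CAC·CBA·CAC·CAC·BCC·CBA·CAC·CBA·CAC·CAC·CBA·CAC·CAC·BCC·CBA·CAC·CBA·CAC
    A ↦ CBA
    B ↦ BCC
    C ↦ CAC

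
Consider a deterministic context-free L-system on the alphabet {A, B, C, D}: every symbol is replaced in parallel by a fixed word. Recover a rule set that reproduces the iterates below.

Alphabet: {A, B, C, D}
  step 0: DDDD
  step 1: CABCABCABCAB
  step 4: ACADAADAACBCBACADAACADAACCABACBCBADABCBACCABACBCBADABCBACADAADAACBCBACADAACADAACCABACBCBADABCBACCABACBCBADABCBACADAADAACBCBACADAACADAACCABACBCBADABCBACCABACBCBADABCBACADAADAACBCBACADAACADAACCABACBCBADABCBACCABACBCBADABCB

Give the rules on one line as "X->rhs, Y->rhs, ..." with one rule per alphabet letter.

A->AC, B->BCB, C->ADA, D->CAB

  step 0 ⇒ step 1: DDDD ⇒ CAB·CAB·CAB·CAB
    D ↦ CAB
    A ↦ AC  (constrained at step 1)
    B ↦ BCB  (constrained at step 1)
    C ↦ ADA  (constrained at step 1)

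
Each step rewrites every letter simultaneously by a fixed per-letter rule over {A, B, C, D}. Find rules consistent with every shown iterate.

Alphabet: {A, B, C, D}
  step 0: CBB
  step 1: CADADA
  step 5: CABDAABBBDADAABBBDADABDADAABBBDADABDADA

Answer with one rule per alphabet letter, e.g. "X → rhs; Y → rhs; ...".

A->B, B->DA, C->CA, D->AB

  step 0 ⇒ step 1: CBB ⇒ CA·DA·DA
    B ↦ DA
    C ↦ CA
    A ↦ B  (constrained at step 1)
    D ↦ AB  (constrained at step 1)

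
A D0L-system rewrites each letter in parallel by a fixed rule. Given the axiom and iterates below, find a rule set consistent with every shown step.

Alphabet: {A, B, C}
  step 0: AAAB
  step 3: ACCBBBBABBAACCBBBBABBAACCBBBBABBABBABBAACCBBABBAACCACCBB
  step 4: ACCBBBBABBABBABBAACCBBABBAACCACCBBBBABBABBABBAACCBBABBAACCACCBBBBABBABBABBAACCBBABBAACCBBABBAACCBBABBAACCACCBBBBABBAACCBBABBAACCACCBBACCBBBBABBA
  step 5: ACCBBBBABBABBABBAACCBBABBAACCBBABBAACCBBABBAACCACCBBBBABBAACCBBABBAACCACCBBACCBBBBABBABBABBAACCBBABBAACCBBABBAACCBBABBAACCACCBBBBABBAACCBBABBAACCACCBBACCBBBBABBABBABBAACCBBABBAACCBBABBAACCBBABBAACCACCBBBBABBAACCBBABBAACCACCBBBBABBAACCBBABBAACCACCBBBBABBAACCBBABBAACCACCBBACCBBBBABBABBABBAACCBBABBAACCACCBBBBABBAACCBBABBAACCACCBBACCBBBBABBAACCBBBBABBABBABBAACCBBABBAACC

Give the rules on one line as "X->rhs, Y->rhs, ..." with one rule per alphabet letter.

  step 4 ⇒ step 5: ACCBBBBABBABBABBAACCBBABBAACCACCBBBBABBABBABBAACCBBABBAACCACCBBBBABBABBABBAACCBBABBAACCBBABBAACCBBABBAACCACCBBBBABBAACCBBABBAACCACCBBACCBBBBABBA ⇒ ACC·B·B·BBA·BBA·BBA·BBA·ACC·BBA·BBA·ACC·BBA·BBA·ACC·BBA·BBA·ACC·ACC·B·B·BBA·BBA·ACC·BBA·BBA·ACC·ACC·B·B·ACC·B·B·BBA·BBA·BBA·BBA·ACC·BBA·BBA·ACC·BBA·BBA·ACC·BBA·BBA·ACC·ACC·B·B·BBA·BBA·ACC·BBA·BBA·ACC·ACC·B·B·ACC·B·B·BBA·BBA·BBA·BBA·ACC·BBA·BBA·ACC·BBA·BBA·ACC·BBA·BBA·ACC·ACC·B·B·BBA·BBA·ACC·BBA·BBA·ACC·ACC·B·B·BBA·BBA·ACC·BBA·BBA·ACC·ACC·B·B·BBA·BBA·ACC·BBA·BBA·ACC·ACC·B·B·ACC·B·B·BBA·BBA·BBA·BBA·ACC·BBA·BBA·ACC·ACC·B·B·BBA·BBA·ACC·BBA·BBA·ACC·ACC·B·B·ACC·B·B·BBA·BBA·ACC·B·B·BBA·BBA·BBA·BBA·ACC·BBA·BBA·ACC
    A ↦ ACC
    B ↦ BBA
    C ↦ B

A->ACC, B->BBA, C->B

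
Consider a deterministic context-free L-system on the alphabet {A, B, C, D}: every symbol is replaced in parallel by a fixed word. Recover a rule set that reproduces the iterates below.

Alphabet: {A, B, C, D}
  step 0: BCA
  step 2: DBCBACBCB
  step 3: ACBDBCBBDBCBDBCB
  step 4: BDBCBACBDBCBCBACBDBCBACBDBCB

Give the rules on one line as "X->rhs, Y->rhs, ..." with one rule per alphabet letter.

  step 3 ⇒ step 4: ACBDBCBBDBCBDBCB ⇒ B·DB·CB·A·CB·DB·CB·CB·A·CB·DB·CB·A·CB·DB·CB
    A ↦ B
    B ↦ CB
    C ↦ DB
    D ↦ A

A->B, B->CB, C->DB, D->A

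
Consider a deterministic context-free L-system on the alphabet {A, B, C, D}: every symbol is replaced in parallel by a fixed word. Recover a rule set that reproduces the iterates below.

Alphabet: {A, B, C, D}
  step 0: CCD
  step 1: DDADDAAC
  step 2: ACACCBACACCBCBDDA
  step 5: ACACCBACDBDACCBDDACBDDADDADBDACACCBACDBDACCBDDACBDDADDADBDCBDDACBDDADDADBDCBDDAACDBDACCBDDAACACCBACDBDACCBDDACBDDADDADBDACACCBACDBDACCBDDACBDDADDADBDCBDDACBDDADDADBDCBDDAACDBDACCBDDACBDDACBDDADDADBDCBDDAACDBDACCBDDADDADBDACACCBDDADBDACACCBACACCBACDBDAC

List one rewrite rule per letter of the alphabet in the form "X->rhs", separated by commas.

  step 1 ⇒ step 2: DDADDAAC ⇒ AC·AC·CB·AC·AC·CB·CB·DDA
    A ↦ CB
    C ↦ DDA
    D ↦ AC
    B ↦ DBD  (constrained at step 2)

A->CB, B->DBD, C->DDA, D->AC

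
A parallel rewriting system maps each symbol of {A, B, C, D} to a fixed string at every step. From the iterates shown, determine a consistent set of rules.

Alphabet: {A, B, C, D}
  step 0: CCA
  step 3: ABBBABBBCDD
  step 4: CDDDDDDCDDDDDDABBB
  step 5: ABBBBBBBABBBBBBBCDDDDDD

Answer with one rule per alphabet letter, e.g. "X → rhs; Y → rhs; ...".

A->C, B->DD, C->AB, D->B

  step 4 ⇒ step 5: CDDDDDDCDDDDDDABBB ⇒ AB·B·B·B·B·B·B·AB·B·B·B·B·B·B·C·DD·DD·DD
    A ↦ C
    B ↦ DD
    C ↦ AB
    D ↦ B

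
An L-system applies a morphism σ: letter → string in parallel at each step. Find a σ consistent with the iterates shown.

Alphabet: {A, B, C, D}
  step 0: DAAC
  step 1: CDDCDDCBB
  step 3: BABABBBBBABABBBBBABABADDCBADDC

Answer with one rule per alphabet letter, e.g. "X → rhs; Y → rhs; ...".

  step 0 ⇒ step 1: DAAC ⇒ C·DDC·DDC·BB
    A ↦ DDC
    C ↦ BB
    D ↦ C
    B ↦ BA  (constrained at step 1)

A->DDC, B->BA, C->BB, D->C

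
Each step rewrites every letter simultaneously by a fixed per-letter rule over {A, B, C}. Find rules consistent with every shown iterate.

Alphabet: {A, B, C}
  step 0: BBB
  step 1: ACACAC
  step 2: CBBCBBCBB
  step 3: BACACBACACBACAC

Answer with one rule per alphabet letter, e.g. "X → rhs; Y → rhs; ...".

A->CB, B->AC, C->B

  step 2 ⇒ step 3: CBBCBBCBB ⇒ B·AC·AC·B·AC·AC·B·AC·AC
    B ↦ AC
    C ↦ B
  step 1 ⇒ step 2: ACACAC ⇒ CB·B·CB·B·CB·B
    A ↦ CB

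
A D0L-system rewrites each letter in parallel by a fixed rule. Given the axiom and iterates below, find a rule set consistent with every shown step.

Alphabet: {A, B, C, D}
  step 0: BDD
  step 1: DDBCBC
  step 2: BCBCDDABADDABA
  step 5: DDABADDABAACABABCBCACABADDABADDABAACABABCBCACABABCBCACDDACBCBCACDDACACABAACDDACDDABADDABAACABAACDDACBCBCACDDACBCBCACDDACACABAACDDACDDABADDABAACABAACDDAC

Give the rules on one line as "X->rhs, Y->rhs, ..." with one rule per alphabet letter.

A->AC, B->DD, C->ABA, D->BC

  step 1 ⇒ step 2: DDBCBC ⇒ BC·BC·DD·ABA·DD·ABA
    B ↦ DD
    C ↦ ABA
    D ↦ BC
    A ↦ AC  (constrained at step 2)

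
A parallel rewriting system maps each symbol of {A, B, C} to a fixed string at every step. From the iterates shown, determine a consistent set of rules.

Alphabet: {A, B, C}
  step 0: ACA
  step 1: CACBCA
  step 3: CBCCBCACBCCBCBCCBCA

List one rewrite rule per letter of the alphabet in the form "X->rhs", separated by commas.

A->CA, B->C, C->CB

  step 0 ⇒ step 1: ACA ⇒ CA·CB·CA
    A ↦ CA
    C ↦ CB
    B ↦ C  (constrained at step 1)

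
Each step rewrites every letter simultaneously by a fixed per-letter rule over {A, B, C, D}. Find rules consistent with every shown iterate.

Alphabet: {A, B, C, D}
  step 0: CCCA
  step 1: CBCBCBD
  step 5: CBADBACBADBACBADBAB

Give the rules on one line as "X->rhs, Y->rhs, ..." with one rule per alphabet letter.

  step 0 ⇒ step 1: CCCA ⇒ CB·CB·CB·D
    A ↦ D
    C ↦ CB
    B ↦ A  (constrained at step 1)
    D ↦ B  (constrained at step 1)

A->D, B->A, C->CB, D->B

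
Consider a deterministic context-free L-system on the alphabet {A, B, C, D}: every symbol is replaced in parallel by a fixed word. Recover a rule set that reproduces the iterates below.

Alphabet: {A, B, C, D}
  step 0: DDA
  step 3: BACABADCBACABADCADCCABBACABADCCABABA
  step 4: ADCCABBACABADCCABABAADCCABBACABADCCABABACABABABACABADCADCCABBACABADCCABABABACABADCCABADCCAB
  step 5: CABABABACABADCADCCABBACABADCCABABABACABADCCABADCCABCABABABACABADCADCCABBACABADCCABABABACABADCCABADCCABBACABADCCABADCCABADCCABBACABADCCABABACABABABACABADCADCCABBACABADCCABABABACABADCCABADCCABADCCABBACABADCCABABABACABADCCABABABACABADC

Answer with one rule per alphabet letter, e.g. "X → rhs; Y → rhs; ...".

A->CAB, B->ADC, C->BA, D->A

  step 4 ⇒ step 5: ADCCABBACABADCCABABAADCCABBACABADCCABABACABABABACABADCADCCABBACABADCCABABABACABADCCABADCCAB ⇒ CAB·A·BA·BA·CAB·ADC·ADC·CAB·BA·CAB·ADC·CAB·A·BA·BA·CAB·ADC·CAB·ADC·CAB·CAB·A·BA·BA·CAB·ADC·ADC·CAB·BA·CAB·ADC·CAB·A·BA·BA·CAB·ADC·CAB·ADC·CAB·BA·CAB·ADC·CAB·ADC·CAB·ADC·CAB·BA·CAB·ADC·CAB·A·BA·CAB·A·BA·BA·CAB·ADC·ADC·CAB·BA·CAB·ADC·CAB·A·BA·BA·CAB·ADC·CAB·ADC·CAB·ADC·CAB·BA·CAB·ADC·CAB·A·BA·BA·CAB·ADC·CAB·A·BA·BA·CAB·ADC
    A ↦ CAB
    B ↦ ADC
    C ↦ BA
    D ↦ A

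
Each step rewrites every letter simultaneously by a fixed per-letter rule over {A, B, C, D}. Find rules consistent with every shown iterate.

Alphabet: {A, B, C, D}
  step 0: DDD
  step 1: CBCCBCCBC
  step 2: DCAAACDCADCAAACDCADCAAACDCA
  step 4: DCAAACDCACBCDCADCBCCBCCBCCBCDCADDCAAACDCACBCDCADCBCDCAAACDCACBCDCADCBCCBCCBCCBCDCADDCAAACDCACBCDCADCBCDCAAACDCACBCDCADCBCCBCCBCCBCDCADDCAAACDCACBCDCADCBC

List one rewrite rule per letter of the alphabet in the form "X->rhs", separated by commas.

A->D, B->AAC, C->DCA, D->CBC

  step 1 ⇒ step 2: CBCCBCCBC ⇒ DCA·AAC·DCA·DCA·AAC·DCA·DCA·AAC·DCA
    B ↦ AAC
    C ↦ DCA
    A ↦ D  (constrained at step 2)
  step 0 ⇒ step 1: DDD ⇒ CBC·CBC·CBC
    D ↦ CBC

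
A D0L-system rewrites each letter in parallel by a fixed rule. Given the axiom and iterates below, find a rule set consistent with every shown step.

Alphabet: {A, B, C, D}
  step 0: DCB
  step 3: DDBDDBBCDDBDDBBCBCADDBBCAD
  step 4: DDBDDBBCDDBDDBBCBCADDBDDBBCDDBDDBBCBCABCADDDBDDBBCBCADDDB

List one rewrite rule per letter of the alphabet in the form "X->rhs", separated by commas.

A->D, B->BC, C->A, D->DDB

  step 3 ⇒ step 4: DDBDDBBCDDBDDBBCBCADDBBCAD ⇒ DDB·DDB·BC·DDB·DDB·BC·BC·A·DDB·DDB·BC·DDB·DDB·BC·BC·A·BC·A·D·DDB·DDB·BC·BC·A·D·DDB
    A ↦ D
    B ↦ BC
    C ↦ A
    D ↦ DDB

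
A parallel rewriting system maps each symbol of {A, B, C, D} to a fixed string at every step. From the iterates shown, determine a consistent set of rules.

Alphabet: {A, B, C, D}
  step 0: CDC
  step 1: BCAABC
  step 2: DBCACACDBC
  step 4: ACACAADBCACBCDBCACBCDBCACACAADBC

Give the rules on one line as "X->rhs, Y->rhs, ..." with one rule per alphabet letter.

A->AC, B->D, C->BC, D->AA

  step 1 ⇒ step 2: BCAABC ⇒ D·BC·AC·AC·D·BC
    A ↦ AC
    B ↦ D
    C ↦ BC
  step 0 ⇒ step 1: CDC ⇒ BC·AA·BC
    D ↦ AA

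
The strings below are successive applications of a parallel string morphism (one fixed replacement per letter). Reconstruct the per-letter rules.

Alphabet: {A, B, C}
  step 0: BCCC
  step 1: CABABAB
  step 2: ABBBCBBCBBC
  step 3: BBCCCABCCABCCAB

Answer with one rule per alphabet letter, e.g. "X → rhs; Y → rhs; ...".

A->BB, B->C, C->AB

  step 2 ⇒ step 3: ABBBCBBCBBC ⇒ BB·C·C·C·AB·C·C·AB·C·C·AB
    A ↦ BB
    B ↦ C
    C ↦ AB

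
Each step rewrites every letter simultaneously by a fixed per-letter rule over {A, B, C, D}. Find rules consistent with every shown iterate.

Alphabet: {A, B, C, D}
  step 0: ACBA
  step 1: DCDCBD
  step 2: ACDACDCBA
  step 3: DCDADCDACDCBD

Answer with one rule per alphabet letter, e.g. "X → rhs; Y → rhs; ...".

  step 2 ⇒ step 3: ACDACDCBA ⇒ D·CD·A·D·CD·A·CD·CB·D
    A ↦ D
    B ↦ CB
    C ↦ CD
    D ↦ A

A->D, B->CB, C->CD, D->A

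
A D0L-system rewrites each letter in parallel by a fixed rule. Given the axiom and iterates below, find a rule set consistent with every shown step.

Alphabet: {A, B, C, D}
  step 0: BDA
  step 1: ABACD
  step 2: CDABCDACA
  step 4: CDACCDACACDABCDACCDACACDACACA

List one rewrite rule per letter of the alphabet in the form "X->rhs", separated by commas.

A->CD, B->AB, C->AC, D->A

  step 1 ⇒ step 2: ABACD ⇒ CD·AB·CD·AC·A
    A ↦ CD
    B ↦ AB
    C ↦ AC
    D ↦ A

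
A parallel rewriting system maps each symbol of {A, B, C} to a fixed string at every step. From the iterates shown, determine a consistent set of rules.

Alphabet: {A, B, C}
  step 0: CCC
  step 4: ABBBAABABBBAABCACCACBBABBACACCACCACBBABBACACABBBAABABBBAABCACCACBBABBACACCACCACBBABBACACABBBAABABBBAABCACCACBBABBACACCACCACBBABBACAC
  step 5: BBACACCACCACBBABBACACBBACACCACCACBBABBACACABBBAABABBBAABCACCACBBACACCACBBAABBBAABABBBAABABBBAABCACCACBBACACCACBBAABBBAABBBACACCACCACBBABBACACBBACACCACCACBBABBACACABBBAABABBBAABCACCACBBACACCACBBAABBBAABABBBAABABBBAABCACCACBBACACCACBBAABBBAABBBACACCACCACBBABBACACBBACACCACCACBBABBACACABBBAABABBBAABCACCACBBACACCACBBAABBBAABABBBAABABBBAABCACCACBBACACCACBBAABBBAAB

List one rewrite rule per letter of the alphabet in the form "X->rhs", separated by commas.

  step 4 ⇒ step 5: ABBBAABABBBAABCACCACBBABBACACCACCACBBABBACACABBBAABABBBAABCACCACBBABBACACCACCACBBABBACACABBBAABABBBAABCACCACBBABBACACCACCACBBABBACAC ⇒ BBA·CAC·CAC·CAC·BBA·BBA·CAC·BBA·CAC·CAC·CAC·BBA·BBA·CAC·AB·BBA·AB·AB·BBA·AB·CAC·CAC·BBA·CAC·CAC·BBA·AB·BBA·AB·AB·BBA·AB·AB·BBA·AB·CAC·CAC·BBA·CAC·CAC·BBA·AB·BBA·AB·BBA·CAC·CAC·CAC·BBA·BBA·CAC·BBA·CAC·CAC·CAC·BBA·BBA·CAC·AB·BBA·AB·AB·BBA·AB·CAC·CAC·BBA·CAC·CAC·BBA·AB·BBA·AB·AB·BBA·AB·AB·BBA·AB·CAC·CAC·BBA·CAC·CAC·BBA·AB·BBA·AB·BBA·CAC·CAC·CAC·BBA·BBA·CAC·BBA·CAC·CAC·CAC·BBA·BBA·CAC·AB·BBA·AB·AB·BBA·AB·CAC·CAC·BBA·CAC·CAC·BBA·AB·BBA·AB·AB·BBA·AB·AB·BBA·AB·CAC·CAC·BBA·CAC·CAC·BBA·AB·BBA·AB
    A ↦ BBA
    B ↦ CAC
    C ↦ AB

A->BBA, B->CAC, C->AB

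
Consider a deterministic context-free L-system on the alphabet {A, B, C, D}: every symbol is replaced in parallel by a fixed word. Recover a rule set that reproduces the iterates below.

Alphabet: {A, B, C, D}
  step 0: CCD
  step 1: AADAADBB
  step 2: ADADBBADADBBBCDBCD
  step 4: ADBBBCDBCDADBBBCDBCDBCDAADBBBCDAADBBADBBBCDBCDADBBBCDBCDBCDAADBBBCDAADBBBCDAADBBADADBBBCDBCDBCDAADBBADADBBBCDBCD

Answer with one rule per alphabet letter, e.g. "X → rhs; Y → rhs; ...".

A->AD, B->BCD, C->AAD, D->BB

  step 1 ⇒ step 2: AADAADBB ⇒ AD·AD·BB·AD·AD·BB·BCD·BCD
    A ↦ AD
    B ↦ BCD
    D ↦ BB
  step 0 ⇒ step 1: CCD ⇒ AAD·AAD·BB
    C ↦ AAD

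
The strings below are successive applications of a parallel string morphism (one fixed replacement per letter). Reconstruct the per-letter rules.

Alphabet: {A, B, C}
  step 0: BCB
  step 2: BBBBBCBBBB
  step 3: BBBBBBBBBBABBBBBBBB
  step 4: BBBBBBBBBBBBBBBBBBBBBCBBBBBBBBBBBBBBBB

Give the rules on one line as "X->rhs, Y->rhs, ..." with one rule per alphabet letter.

A->BC, B->BB, C->A

  step 3 ⇒ step 4: BBBBBBBBBBABBBBBBBB ⇒ BB·BB·BB·BB·BB·BB·BB·BB·BB·BB·BC·BB·BB·BB·BB·BB·BB·BB·BB
    A ↦ BC
    B ↦ BB
  step 2 ⇒ step 3: BBBBBCBBBB ⇒ BB·BB·BB·BB·BB·A·BB·BB·BB·BB
    C ↦ A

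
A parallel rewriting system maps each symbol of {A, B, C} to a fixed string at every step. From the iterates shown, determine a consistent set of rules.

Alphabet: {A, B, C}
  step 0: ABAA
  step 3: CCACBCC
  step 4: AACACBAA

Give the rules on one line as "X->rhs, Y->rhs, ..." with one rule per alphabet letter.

  step 3 ⇒ step 4: CCACBCC ⇒ A·A·C·A·CB·A·A
    A ↦ C
    B ↦ CB
    C ↦ A

A->C, B->CB, C->A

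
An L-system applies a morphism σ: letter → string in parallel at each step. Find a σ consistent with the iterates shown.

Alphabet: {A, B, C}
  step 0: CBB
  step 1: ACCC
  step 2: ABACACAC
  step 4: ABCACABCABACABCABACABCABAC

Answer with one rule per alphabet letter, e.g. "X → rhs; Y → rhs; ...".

A->AB, B->C, C->AC

  step 1 ⇒ step 2: ACCC ⇒ AB·AC·AC·AC
    A ↦ AB
    C ↦ AC
  step 0 ⇒ step 1: CBB ⇒ AC·C·C
    B ↦ C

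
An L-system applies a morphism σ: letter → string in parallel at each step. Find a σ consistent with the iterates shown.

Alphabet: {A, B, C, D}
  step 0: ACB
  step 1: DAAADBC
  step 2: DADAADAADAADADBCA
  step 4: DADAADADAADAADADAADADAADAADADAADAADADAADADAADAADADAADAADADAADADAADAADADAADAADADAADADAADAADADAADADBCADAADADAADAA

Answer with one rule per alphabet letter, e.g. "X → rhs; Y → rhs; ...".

A->DAA, B->DBC, C->A, D->DA

  step 1 ⇒ step 2: DAAADBC ⇒ DA·DAA·DAA·DAA·DA·DBC·A
    A ↦ DAA
    B ↦ DBC
    C ↦ A
    D ↦ DA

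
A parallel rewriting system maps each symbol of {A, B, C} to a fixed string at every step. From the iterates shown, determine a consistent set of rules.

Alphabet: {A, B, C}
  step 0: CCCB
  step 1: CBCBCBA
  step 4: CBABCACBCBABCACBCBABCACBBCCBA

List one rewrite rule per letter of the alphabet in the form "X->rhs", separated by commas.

  step 0 ⇒ step 1: CCCB ⇒ CB·CB·CB·A
    B ↦ A
    C ↦ CB
    A ↦ BC  (constrained at step 1)

A->BC, B->A, C->CB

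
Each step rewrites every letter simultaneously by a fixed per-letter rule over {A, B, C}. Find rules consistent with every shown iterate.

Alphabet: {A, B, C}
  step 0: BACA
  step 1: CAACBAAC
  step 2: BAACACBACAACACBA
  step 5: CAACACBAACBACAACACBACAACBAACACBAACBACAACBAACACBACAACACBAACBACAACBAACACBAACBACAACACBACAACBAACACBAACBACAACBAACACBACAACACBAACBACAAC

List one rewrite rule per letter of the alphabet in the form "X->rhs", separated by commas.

A->AC, B->CA, C->BA

  step 1 ⇒ step 2: CAACBAAC ⇒ BA·AC·AC·BA·CA·AC·AC·BA
    A ↦ AC
    B ↦ CA
    C ↦ BA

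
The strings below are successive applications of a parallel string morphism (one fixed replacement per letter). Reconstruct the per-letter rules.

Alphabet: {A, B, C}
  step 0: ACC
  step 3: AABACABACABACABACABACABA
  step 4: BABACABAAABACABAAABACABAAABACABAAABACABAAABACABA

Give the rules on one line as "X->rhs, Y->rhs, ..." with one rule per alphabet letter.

A->BA, B->CA, C->AA

  step 3 ⇒ step 4: AABACABACABACABACABACABA ⇒ BA·BA·CA·BA·AA·BA·CA·BA·AA·BA·CA·BA·AA·BA·CA·BA·AA·BA·CA·BA·AA·BA·CA·BA
    A ↦ BA
    B ↦ CA
    C ↦ AA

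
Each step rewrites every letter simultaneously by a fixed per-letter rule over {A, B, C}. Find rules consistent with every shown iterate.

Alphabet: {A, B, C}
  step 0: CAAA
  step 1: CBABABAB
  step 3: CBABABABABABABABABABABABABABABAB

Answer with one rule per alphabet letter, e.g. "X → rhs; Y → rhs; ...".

  step 0 ⇒ step 1: CAAA ⇒ CB·AB·AB·AB
    A ↦ AB
    C ↦ CB
    B ↦ AB  (constrained at step 1)

A->AB, B->AB, C->CB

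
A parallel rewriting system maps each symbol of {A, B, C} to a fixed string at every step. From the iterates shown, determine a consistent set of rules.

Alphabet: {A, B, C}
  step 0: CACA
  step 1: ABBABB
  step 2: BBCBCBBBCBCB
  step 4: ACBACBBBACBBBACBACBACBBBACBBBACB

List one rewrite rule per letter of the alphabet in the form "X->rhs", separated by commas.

  step 1 ⇒ step 2: ABBABB ⇒ BB·CB·CB·BB·CB·CB
    A ↦ BB
    B ↦ CB
  step 0 ⇒ step 1: CACA ⇒ A·BB·A·BB
    C ↦ A

A->BB, B->CB, C->A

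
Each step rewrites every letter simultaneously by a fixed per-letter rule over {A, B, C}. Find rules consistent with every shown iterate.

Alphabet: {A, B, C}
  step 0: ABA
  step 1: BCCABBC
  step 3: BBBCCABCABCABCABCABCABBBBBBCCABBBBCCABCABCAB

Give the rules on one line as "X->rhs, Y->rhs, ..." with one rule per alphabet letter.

A->BC, B->CAB, C->BB

  step 0 ⇒ step 1: ABA ⇒ BC·CAB·BC
    A ↦ BC
    B ↦ CAB
    C ↦ BB  (constrained at step 1)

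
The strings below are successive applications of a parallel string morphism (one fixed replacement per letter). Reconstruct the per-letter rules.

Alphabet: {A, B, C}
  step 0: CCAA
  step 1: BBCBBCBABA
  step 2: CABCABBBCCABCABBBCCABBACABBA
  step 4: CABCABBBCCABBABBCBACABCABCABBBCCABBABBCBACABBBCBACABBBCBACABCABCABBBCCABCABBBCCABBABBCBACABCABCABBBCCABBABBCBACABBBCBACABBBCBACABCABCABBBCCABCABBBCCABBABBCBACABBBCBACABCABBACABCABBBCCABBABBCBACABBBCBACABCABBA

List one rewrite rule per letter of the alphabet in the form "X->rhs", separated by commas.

  step 1 ⇒ step 2: BBCBBCBABA ⇒ CAB·CAB·BBC·CAB·CAB·BBC·CAB·BA·CAB·BA
    A ↦ BA
    B ↦ CAB
    C ↦ BBC

A->BA, B->CAB, C->BBC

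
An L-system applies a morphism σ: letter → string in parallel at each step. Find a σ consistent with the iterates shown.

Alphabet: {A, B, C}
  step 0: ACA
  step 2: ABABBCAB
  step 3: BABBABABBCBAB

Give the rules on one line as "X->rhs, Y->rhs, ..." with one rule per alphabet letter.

  step 2 ⇒ step 3: ABABBCAB ⇒ B·AB·B·AB·AB·BC·B·AB
    A ↦ B
    B ↦ AB
    C ↦ BC

A->B, B->AB, C->BC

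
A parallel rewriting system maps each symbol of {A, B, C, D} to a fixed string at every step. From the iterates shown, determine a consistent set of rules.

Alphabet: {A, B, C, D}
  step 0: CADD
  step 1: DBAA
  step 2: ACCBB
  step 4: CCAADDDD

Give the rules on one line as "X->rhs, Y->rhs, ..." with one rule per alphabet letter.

A->B, B->CC, C->D, D->A

  step 1 ⇒ step 2: DBAA ⇒ A·CC·B·B
    A ↦ B
    B ↦ CC
    D ↦ A
  step 0 ⇒ step 1: CADD ⇒ D·B·A·A
    C ↦ D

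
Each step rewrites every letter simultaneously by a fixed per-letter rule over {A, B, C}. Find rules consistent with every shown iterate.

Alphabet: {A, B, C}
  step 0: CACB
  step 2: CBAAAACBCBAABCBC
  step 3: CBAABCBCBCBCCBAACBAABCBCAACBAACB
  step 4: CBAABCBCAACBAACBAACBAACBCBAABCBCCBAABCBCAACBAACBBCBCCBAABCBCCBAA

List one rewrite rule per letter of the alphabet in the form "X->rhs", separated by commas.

  step 3 ⇒ step 4: CBAABCBCBCBCCBAACBAABCBCAACBAACB ⇒ CB·AA·BC·BC·AA·CB·AA·CB·AA·CB·AA·CB·CB·AA·BC·BC·CB·AA·BC·BC·AA·CB·AA·CB·BC·BC·CB·AA·BC·BC·CB·AA
    A ↦ BC
    B ↦ AA
    C ↦ CB

A->BC, B->AA, C->CB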